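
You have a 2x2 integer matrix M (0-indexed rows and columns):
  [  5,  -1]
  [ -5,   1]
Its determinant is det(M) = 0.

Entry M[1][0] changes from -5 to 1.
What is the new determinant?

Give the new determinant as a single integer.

det is linear in row 1: changing M[1][0] by delta changes det by delta * cofactor(1,0).
Cofactor C_10 = (-1)^(1+0) * minor(1,0) = 1
Entry delta = 1 - -5 = 6
Det delta = 6 * 1 = 6
New det = 0 + 6 = 6

Answer: 6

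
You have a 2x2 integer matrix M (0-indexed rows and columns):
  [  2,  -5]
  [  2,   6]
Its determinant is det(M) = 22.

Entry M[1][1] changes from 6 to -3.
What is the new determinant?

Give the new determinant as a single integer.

det is linear in row 1: changing M[1][1] by delta changes det by delta * cofactor(1,1).
Cofactor C_11 = (-1)^(1+1) * minor(1,1) = 2
Entry delta = -3 - 6 = -9
Det delta = -9 * 2 = -18
New det = 22 + -18 = 4

Answer: 4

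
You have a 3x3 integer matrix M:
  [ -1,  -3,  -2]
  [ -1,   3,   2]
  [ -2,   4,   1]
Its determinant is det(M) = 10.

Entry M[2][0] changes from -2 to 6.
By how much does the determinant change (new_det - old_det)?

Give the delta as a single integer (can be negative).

Cofactor C_20 = 0
Entry delta = 6 - -2 = 8
Det delta = entry_delta * cofactor = 8 * 0 = 0

Answer: 0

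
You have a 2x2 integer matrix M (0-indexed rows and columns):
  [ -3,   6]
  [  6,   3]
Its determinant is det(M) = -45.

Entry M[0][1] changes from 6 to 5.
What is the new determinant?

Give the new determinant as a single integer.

Answer: -39

Derivation:
det is linear in row 0: changing M[0][1] by delta changes det by delta * cofactor(0,1).
Cofactor C_01 = (-1)^(0+1) * minor(0,1) = -6
Entry delta = 5 - 6 = -1
Det delta = -1 * -6 = 6
New det = -45 + 6 = -39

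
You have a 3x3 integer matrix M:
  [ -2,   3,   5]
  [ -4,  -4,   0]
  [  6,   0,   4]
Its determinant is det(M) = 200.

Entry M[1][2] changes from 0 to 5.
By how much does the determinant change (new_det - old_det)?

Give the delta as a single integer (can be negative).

Answer: 90

Derivation:
Cofactor C_12 = 18
Entry delta = 5 - 0 = 5
Det delta = entry_delta * cofactor = 5 * 18 = 90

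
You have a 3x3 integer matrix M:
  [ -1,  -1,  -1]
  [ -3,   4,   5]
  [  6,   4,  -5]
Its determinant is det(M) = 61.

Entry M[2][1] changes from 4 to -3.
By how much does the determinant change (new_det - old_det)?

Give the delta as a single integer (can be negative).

Answer: -56

Derivation:
Cofactor C_21 = 8
Entry delta = -3 - 4 = -7
Det delta = entry_delta * cofactor = -7 * 8 = -56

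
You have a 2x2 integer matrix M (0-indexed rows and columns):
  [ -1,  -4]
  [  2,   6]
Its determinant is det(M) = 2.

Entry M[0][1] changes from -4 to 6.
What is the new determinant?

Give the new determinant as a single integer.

Answer: -18

Derivation:
det is linear in row 0: changing M[0][1] by delta changes det by delta * cofactor(0,1).
Cofactor C_01 = (-1)^(0+1) * minor(0,1) = -2
Entry delta = 6 - -4 = 10
Det delta = 10 * -2 = -20
New det = 2 + -20 = -18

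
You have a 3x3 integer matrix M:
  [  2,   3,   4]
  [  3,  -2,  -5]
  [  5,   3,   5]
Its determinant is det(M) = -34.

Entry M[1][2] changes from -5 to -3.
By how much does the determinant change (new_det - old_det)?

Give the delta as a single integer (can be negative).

Cofactor C_12 = 9
Entry delta = -3 - -5 = 2
Det delta = entry_delta * cofactor = 2 * 9 = 18

Answer: 18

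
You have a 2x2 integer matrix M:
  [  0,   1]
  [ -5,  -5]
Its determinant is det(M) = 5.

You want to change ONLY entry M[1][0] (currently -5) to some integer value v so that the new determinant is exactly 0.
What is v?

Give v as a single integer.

det is linear in entry M[1][0]: det = old_det + (v - -5) * C_10
Cofactor C_10 = -1
Want det = 0: 5 + (v - -5) * -1 = 0
  (v - -5) = -5 / -1 = 5
  v = -5 + (5) = 0

Answer: 0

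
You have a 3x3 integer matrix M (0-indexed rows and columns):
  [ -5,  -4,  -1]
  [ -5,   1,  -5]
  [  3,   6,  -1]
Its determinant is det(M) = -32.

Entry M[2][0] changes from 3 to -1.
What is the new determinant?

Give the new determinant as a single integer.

det is linear in row 2: changing M[2][0] by delta changes det by delta * cofactor(2,0).
Cofactor C_20 = (-1)^(2+0) * minor(2,0) = 21
Entry delta = -1 - 3 = -4
Det delta = -4 * 21 = -84
New det = -32 + -84 = -116

Answer: -116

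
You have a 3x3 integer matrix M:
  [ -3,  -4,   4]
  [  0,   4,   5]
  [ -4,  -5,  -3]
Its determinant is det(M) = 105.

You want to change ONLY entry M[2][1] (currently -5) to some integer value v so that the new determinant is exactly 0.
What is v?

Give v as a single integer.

det is linear in entry M[2][1]: det = old_det + (v - -5) * C_21
Cofactor C_21 = 15
Want det = 0: 105 + (v - -5) * 15 = 0
  (v - -5) = -105 / 15 = -7
  v = -5 + (-7) = -12

Answer: -12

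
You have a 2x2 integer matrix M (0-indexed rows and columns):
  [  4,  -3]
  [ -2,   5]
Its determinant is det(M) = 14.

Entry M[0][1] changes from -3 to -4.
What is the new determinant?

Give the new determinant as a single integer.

det is linear in row 0: changing M[0][1] by delta changes det by delta * cofactor(0,1).
Cofactor C_01 = (-1)^(0+1) * minor(0,1) = 2
Entry delta = -4 - -3 = -1
Det delta = -1 * 2 = -2
New det = 14 + -2 = 12

Answer: 12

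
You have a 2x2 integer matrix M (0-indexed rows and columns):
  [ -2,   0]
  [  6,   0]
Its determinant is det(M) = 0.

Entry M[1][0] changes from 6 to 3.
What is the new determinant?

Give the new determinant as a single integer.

Answer: 0

Derivation:
det is linear in row 1: changing M[1][0] by delta changes det by delta * cofactor(1,0).
Cofactor C_10 = (-1)^(1+0) * minor(1,0) = 0
Entry delta = 3 - 6 = -3
Det delta = -3 * 0 = 0
New det = 0 + 0 = 0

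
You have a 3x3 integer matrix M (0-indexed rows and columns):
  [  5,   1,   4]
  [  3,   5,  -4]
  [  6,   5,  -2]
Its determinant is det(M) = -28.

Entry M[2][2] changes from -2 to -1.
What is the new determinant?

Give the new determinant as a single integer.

det is linear in row 2: changing M[2][2] by delta changes det by delta * cofactor(2,2).
Cofactor C_22 = (-1)^(2+2) * minor(2,2) = 22
Entry delta = -1 - -2 = 1
Det delta = 1 * 22 = 22
New det = -28 + 22 = -6

Answer: -6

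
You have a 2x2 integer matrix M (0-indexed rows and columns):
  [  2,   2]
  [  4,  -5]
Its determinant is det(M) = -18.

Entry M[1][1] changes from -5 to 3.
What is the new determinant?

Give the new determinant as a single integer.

Answer: -2

Derivation:
det is linear in row 1: changing M[1][1] by delta changes det by delta * cofactor(1,1).
Cofactor C_11 = (-1)^(1+1) * minor(1,1) = 2
Entry delta = 3 - -5 = 8
Det delta = 8 * 2 = 16
New det = -18 + 16 = -2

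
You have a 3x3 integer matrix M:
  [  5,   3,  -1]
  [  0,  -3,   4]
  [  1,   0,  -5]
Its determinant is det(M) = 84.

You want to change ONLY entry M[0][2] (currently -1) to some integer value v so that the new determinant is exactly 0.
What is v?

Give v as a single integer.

Answer: -29

Derivation:
det is linear in entry M[0][2]: det = old_det + (v - -1) * C_02
Cofactor C_02 = 3
Want det = 0: 84 + (v - -1) * 3 = 0
  (v - -1) = -84 / 3 = -28
  v = -1 + (-28) = -29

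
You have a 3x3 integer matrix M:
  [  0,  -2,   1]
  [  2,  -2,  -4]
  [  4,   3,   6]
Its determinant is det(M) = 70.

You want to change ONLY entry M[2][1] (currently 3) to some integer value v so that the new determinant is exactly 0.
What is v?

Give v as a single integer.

Answer: -32

Derivation:
det is linear in entry M[2][1]: det = old_det + (v - 3) * C_21
Cofactor C_21 = 2
Want det = 0: 70 + (v - 3) * 2 = 0
  (v - 3) = -70 / 2 = -35
  v = 3 + (-35) = -32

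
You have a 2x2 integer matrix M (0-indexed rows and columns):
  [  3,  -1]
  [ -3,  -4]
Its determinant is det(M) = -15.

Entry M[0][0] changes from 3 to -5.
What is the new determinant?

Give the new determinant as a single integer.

det is linear in row 0: changing M[0][0] by delta changes det by delta * cofactor(0,0).
Cofactor C_00 = (-1)^(0+0) * minor(0,0) = -4
Entry delta = -5 - 3 = -8
Det delta = -8 * -4 = 32
New det = -15 + 32 = 17

Answer: 17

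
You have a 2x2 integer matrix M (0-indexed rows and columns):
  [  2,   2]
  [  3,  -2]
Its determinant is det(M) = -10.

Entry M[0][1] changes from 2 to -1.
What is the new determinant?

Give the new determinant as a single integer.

Answer: -1

Derivation:
det is linear in row 0: changing M[0][1] by delta changes det by delta * cofactor(0,1).
Cofactor C_01 = (-1)^(0+1) * minor(0,1) = -3
Entry delta = -1 - 2 = -3
Det delta = -3 * -3 = 9
New det = -10 + 9 = -1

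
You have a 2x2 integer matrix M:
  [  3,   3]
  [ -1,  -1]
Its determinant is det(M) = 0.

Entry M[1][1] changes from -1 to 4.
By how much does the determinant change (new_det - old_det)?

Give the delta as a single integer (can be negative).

Cofactor C_11 = 3
Entry delta = 4 - -1 = 5
Det delta = entry_delta * cofactor = 5 * 3 = 15

Answer: 15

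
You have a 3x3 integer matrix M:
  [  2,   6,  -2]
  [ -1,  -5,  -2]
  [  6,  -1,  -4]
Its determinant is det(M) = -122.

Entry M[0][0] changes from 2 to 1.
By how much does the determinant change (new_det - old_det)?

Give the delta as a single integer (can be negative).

Cofactor C_00 = 18
Entry delta = 1 - 2 = -1
Det delta = entry_delta * cofactor = -1 * 18 = -18

Answer: -18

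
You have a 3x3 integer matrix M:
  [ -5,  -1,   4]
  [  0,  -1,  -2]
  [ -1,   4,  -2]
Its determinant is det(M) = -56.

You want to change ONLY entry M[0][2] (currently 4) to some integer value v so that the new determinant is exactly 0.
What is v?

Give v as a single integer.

Answer: -52

Derivation:
det is linear in entry M[0][2]: det = old_det + (v - 4) * C_02
Cofactor C_02 = -1
Want det = 0: -56 + (v - 4) * -1 = 0
  (v - 4) = 56 / -1 = -56
  v = 4 + (-56) = -52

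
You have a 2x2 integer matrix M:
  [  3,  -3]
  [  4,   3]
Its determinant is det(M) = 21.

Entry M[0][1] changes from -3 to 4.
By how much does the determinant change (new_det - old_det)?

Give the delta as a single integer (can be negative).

Answer: -28

Derivation:
Cofactor C_01 = -4
Entry delta = 4 - -3 = 7
Det delta = entry_delta * cofactor = 7 * -4 = -28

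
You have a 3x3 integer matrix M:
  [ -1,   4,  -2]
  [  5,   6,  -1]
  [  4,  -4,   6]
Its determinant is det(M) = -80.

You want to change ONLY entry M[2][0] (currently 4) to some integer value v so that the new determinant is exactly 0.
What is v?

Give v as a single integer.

det is linear in entry M[2][0]: det = old_det + (v - 4) * C_20
Cofactor C_20 = 8
Want det = 0: -80 + (v - 4) * 8 = 0
  (v - 4) = 80 / 8 = 10
  v = 4 + (10) = 14

Answer: 14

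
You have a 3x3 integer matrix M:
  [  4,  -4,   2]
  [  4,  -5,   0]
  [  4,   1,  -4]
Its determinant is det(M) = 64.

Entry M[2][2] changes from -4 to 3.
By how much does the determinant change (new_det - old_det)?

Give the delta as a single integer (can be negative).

Cofactor C_22 = -4
Entry delta = 3 - -4 = 7
Det delta = entry_delta * cofactor = 7 * -4 = -28

Answer: -28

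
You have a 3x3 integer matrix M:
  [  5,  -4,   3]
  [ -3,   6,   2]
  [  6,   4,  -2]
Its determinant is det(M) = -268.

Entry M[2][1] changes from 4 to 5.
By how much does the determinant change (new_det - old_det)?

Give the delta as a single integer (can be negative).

Answer: -19

Derivation:
Cofactor C_21 = -19
Entry delta = 5 - 4 = 1
Det delta = entry_delta * cofactor = 1 * -19 = -19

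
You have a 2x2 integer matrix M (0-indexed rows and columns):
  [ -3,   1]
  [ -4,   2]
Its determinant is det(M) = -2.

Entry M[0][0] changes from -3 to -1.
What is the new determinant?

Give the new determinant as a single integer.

Answer: 2

Derivation:
det is linear in row 0: changing M[0][0] by delta changes det by delta * cofactor(0,0).
Cofactor C_00 = (-1)^(0+0) * minor(0,0) = 2
Entry delta = -1 - -3 = 2
Det delta = 2 * 2 = 4
New det = -2 + 4 = 2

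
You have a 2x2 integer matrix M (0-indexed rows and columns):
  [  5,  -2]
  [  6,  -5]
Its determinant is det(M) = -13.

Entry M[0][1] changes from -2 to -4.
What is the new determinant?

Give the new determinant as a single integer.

Answer: -1

Derivation:
det is linear in row 0: changing M[0][1] by delta changes det by delta * cofactor(0,1).
Cofactor C_01 = (-1)^(0+1) * minor(0,1) = -6
Entry delta = -4 - -2 = -2
Det delta = -2 * -6 = 12
New det = -13 + 12 = -1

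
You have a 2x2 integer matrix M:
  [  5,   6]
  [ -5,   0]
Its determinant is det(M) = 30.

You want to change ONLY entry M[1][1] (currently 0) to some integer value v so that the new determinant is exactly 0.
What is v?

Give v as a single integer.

det is linear in entry M[1][1]: det = old_det + (v - 0) * C_11
Cofactor C_11 = 5
Want det = 0: 30 + (v - 0) * 5 = 0
  (v - 0) = -30 / 5 = -6
  v = 0 + (-6) = -6

Answer: -6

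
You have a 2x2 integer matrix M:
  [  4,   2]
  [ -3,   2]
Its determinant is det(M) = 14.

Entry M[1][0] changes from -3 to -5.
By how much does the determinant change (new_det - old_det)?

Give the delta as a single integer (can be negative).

Answer: 4

Derivation:
Cofactor C_10 = -2
Entry delta = -5 - -3 = -2
Det delta = entry_delta * cofactor = -2 * -2 = 4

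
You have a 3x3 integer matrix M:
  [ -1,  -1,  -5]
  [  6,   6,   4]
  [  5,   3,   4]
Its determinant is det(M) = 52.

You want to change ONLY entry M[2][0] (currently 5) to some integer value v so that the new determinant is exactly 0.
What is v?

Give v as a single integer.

Answer: 3

Derivation:
det is linear in entry M[2][0]: det = old_det + (v - 5) * C_20
Cofactor C_20 = 26
Want det = 0: 52 + (v - 5) * 26 = 0
  (v - 5) = -52 / 26 = -2
  v = 5 + (-2) = 3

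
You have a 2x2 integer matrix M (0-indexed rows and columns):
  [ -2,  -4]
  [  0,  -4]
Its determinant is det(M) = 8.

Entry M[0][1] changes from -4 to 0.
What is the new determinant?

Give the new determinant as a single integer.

Answer: 8

Derivation:
det is linear in row 0: changing M[0][1] by delta changes det by delta * cofactor(0,1).
Cofactor C_01 = (-1)^(0+1) * minor(0,1) = 0
Entry delta = 0 - -4 = 4
Det delta = 4 * 0 = 0
New det = 8 + 0 = 8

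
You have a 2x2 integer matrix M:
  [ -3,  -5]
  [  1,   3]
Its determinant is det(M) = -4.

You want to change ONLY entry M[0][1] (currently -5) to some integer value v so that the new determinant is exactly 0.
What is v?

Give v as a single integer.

Answer: -9

Derivation:
det is linear in entry M[0][1]: det = old_det + (v - -5) * C_01
Cofactor C_01 = -1
Want det = 0: -4 + (v - -5) * -1 = 0
  (v - -5) = 4 / -1 = -4
  v = -5 + (-4) = -9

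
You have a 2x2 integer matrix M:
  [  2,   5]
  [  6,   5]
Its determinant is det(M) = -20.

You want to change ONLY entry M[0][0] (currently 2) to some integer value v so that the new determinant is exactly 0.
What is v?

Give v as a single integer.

det is linear in entry M[0][0]: det = old_det + (v - 2) * C_00
Cofactor C_00 = 5
Want det = 0: -20 + (v - 2) * 5 = 0
  (v - 2) = 20 / 5 = 4
  v = 2 + (4) = 6

Answer: 6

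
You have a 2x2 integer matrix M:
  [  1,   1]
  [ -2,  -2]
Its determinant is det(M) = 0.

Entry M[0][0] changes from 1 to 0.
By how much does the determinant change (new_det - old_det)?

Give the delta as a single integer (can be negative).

Answer: 2

Derivation:
Cofactor C_00 = -2
Entry delta = 0 - 1 = -1
Det delta = entry_delta * cofactor = -1 * -2 = 2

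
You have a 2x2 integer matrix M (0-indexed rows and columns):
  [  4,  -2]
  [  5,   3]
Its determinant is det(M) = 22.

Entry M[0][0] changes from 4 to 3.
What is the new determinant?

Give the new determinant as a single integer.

Answer: 19

Derivation:
det is linear in row 0: changing M[0][0] by delta changes det by delta * cofactor(0,0).
Cofactor C_00 = (-1)^(0+0) * minor(0,0) = 3
Entry delta = 3 - 4 = -1
Det delta = -1 * 3 = -3
New det = 22 + -3 = 19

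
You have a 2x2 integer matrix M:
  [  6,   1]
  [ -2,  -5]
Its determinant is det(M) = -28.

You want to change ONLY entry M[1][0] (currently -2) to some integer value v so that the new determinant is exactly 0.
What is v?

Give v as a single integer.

Answer: -30

Derivation:
det is linear in entry M[1][0]: det = old_det + (v - -2) * C_10
Cofactor C_10 = -1
Want det = 0: -28 + (v - -2) * -1 = 0
  (v - -2) = 28 / -1 = -28
  v = -2 + (-28) = -30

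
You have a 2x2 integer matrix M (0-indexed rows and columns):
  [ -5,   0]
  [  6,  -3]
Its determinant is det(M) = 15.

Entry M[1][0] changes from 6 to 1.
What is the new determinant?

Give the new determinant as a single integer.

Answer: 15

Derivation:
det is linear in row 1: changing M[1][0] by delta changes det by delta * cofactor(1,0).
Cofactor C_10 = (-1)^(1+0) * minor(1,0) = 0
Entry delta = 1 - 6 = -5
Det delta = -5 * 0 = 0
New det = 15 + 0 = 15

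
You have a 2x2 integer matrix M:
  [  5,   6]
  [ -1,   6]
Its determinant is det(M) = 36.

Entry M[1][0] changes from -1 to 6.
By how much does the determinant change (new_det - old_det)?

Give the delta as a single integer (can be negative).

Answer: -42

Derivation:
Cofactor C_10 = -6
Entry delta = 6 - -1 = 7
Det delta = entry_delta * cofactor = 7 * -6 = -42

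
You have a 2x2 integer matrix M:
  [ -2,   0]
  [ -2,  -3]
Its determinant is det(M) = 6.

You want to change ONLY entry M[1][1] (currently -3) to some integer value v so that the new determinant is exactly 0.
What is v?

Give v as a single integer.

det is linear in entry M[1][1]: det = old_det + (v - -3) * C_11
Cofactor C_11 = -2
Want det = 0: 6 + (v - -3) * -2 = 0
  (v - -3) = -6 / -2 = 3
  v = -3 + (3) = 0

Answer: 0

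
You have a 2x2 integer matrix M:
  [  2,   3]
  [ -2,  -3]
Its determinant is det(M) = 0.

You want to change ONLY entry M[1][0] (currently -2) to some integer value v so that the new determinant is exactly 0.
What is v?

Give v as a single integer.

Answer: -2

Derivation:
det is linear in entry M[1][0]: det = old_det + (v - -2) * C_10
Cofactor C_10 = -3
Want det = 0: 0 + (v - -2) * -3 = 0
  (v - -2) = 0 / -3 = 0
  v = -2 + (0) = -2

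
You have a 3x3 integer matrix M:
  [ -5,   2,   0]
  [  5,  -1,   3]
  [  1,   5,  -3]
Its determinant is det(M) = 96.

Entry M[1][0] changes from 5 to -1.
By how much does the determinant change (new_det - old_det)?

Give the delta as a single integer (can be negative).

Cofactor C_10 = 6
Entry delta = -1 - 5 = -6
Det delta = entry_delta * cofactor = -6 * 6 = -36

Answer: -36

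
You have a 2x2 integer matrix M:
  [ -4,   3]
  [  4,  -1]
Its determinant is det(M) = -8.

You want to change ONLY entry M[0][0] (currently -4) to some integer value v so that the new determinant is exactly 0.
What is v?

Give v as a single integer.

Answer: -12

Derivation:
det is linear in entry M[0][0]: det = old_det + (v - -4) * C_00
Cofactor C_00 = -1
Want det = 0: -8 + (v - -4) * -1 = 0
  (v - -4) = 8 / -1 = -8
  v = -4 + (-8) = -12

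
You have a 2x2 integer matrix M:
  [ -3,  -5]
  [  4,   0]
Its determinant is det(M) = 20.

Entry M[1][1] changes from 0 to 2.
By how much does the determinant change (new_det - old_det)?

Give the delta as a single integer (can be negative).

Cofactor C_11 = -3
Entry delta = 2 - 0 = 2
Det delta = entry_delta * cofactor = 2 * -3 = -6

Answer: -6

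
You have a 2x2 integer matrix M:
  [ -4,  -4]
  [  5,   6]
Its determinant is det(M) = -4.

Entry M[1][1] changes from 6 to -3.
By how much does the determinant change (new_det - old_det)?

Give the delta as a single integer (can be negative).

Answer: 36

Derivation:
Cofactor C_11 = -4
Entry delta = -3 - 6 = -9
Det delta = entry_delta * cofactor = -9 * -4 = 36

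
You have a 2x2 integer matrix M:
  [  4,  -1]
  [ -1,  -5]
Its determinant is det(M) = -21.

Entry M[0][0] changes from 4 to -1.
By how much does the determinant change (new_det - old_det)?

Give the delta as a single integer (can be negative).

Answer: 25

Derivation:
Cofactor C_00 = -5
Entry delta = -1 - 4 = -5
Det delta = entry_delta * cofactor = -5 * -5 = 25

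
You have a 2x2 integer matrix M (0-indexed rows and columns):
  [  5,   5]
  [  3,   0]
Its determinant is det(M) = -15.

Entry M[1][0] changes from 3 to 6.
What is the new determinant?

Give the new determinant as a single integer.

det is linear in row 1: changing M[1][0] by delta changes det by delta * cofactor(1,0).
Cofactor C_10 = (-1)^(1+0) * minor(1,0) = -5
Entry delta = 6 - 3 = 3
Det delta = 3 * -5 = -15
New det = -15 + -15 = -30

Answer: -30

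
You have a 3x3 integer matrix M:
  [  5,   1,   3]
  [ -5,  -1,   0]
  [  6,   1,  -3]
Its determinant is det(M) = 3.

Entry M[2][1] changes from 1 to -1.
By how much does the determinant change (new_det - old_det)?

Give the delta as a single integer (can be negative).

Cofactor C_21 = -15
Entry delta = -1 - 1 = -2
Det delta = entry_delta * cofactor = -2 * -15 = 30

Answer: 30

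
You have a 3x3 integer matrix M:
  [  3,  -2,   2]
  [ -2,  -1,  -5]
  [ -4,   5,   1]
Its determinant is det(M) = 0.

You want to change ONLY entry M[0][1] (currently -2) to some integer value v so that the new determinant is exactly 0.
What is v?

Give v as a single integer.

Answer: -2

Derivation:
det is linear in entry M[0][1]: det = old_det + (v - -2) * C_01
Cofactor C_01 = 22
Want det = 0: 0 + (v - -2) * 22 = 0
  (v - -2) = 0 / 22 = 0
  v = -2 + (0) = -2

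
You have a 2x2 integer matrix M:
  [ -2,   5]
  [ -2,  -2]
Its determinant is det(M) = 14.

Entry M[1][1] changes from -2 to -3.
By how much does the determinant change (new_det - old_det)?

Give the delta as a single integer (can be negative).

Cofactor C_11 = -2
Entry delta = -3 - -2 = -1
Det delta = entry_delta * cofactor = -1 * -2 = 2

Answer: 2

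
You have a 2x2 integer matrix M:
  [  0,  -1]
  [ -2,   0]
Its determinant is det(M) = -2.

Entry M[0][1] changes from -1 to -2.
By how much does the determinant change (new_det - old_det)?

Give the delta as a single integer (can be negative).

Cofactor C_01 = 2
Entry delta = -2 - -1 = -1
Det delta = entry_delta * cofactor = -1 * 2 = -2

Answer: -2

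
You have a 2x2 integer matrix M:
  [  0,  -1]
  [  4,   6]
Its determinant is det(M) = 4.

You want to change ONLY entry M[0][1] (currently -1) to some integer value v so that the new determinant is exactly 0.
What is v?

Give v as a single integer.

Answer: 0

Derivation:
det is linear in entry M[0][1]: det = old_det + (v - -1) * C_01
Cofactor C_01 = -4
Want det = 0: 4 + (v - -1) * -4 = 0
  (v - -1) = -4 / -4 = 1
  v = -1 + (1) = 0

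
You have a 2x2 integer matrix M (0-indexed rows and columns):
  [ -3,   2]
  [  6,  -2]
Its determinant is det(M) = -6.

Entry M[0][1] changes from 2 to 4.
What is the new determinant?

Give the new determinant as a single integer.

det is linear in row 0: changing M[0][1] by delta changes det by delta * cofactor(0,1).
Cofactor C_01 = (-1)^(0+1) * minor(0,1) = -6
Entry delta = 4 - 2 = 2
Det delta = 2 * -6 = -12
New det = -6 + -12 = -18

Answer: -18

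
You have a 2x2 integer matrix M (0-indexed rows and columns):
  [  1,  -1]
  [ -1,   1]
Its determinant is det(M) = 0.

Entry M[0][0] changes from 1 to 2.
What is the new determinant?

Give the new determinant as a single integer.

det is linear in row 0: changing M[0][0] by delta changes det by delta * cofactor(0,0).
Cofactor C_00 = (-1)^(0+0) * minor(0,0) = 1
Entry delta = 2 - 1 = 1
Det delta = 1 * 1 = 1
New det = 0 + 1 = 1

Answer: 1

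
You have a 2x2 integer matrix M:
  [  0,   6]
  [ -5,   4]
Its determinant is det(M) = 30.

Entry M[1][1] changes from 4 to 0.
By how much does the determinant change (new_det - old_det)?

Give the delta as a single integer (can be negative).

Answer: 0

Derivation:
Cofactor C_11 = 0
Entry delta = 0 - 4 = -4
Det delta = entry_delta * cofactor = -4 * 0 = 0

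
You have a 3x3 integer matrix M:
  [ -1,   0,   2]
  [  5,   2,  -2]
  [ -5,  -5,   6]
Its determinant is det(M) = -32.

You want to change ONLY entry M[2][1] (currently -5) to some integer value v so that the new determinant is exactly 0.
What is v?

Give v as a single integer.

det is linear in entry M[2][1]: det = old_det + (v - -5) * C_21
Cofactor C_21 = 8
Want det = 0: -32 + (v - -5) * 8 = 0
  (v - -5) = 32 / 8 = 4
  v = -5 + (4) = -1

Answer: -1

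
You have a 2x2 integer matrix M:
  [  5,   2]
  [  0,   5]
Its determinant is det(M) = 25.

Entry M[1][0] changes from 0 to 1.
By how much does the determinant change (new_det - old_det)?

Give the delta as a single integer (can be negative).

Cofactor C_10 = -2
Entry delta = 1 - 0 = 1
Det delta = entry_delta * cofactor = 1 * -2 = -2

Answer: -2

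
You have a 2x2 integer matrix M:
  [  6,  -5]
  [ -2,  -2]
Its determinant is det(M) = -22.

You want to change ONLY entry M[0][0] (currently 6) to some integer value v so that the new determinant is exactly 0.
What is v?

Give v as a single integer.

det is linear in entry M[0][0]: det = old_det + (v - 6) * C_00
Cofactor C_00 = -2
Want det = 0: -22 + (v - 6) * -2 = 0
  (v - 6) = 22 / -2 = -11
  v = 6 + (-11) = -5

Answer: -5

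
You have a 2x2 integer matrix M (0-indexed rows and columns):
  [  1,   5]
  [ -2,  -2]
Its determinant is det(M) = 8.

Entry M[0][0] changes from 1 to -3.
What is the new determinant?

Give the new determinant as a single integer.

det is linear in row 0: changing M[0][0] by delta changes det by delta * cofactor(0,0).
Cofactor C_00 = (-1)^(0+0) * minor(0,0) = -2
Entry delta = -3 - 1 = -4
Det delta = -4 * -2 = 8
New det = 8 + 8 = 16

Answer: 16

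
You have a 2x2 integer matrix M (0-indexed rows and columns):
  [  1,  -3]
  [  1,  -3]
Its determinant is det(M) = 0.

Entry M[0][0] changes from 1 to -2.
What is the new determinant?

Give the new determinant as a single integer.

det is linear in row 0: changing M[0][0] by delta changes det by delta * cofactor(0,0).
Cofactor C_00 = (-1)^(0+0) * minor(0,0) = -3
Entry delta = -2 - 1 = -3
Det delta = -3 * -3 = 9
New det = 0 + 9 = 9

Answer: 9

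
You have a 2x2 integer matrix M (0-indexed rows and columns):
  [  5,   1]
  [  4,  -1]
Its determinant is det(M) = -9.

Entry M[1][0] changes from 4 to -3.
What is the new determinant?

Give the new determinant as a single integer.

Answer: -2

Derivation:
det is linear in row 1: changing M[1][0] by delta changes det by delta * cofactor(1,0).
Cofactor C_10 = (-1)^(1+0) * minor(1,0) = -1
Entry delta = -3 - 4 = -7
Det delta = -7 * -1 = 7
New det = -9 + 7 = -2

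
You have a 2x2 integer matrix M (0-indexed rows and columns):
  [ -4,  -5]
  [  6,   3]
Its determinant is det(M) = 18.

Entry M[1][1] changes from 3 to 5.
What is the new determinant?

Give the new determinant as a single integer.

det is linear in row 1: changing M[1][1] by delta changes det by delta * cofactor(1,1).
Cofactor C_11 = (-1)^(1+1) * minor(1,1) = -4
Entry delta = 5 - 3 = 2
Det delta = 2 * -4 = -8
New det = 18 + -8 = 10

Answer: 10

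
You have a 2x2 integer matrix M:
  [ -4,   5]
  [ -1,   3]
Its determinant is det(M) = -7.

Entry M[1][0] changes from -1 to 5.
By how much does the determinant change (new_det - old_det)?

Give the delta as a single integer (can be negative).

Answer: -30

Derivation:
Cofactor C_10 = -5
Entry delta = 5 - -1 = 6
Det delta = entry_delta * cofactor = 6 * -5 = -30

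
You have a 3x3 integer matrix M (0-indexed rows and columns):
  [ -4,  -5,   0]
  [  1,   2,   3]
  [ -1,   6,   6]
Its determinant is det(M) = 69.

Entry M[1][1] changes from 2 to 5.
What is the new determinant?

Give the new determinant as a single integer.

Answer: -3

Derivation:
det is linear in row 1: changing M[1][1] by delta changes det by delta * cofactor(1,1).
Cofactor C_11 = (-1)^(1+1) * minor(1,1) = -24
Entry delta = 5 - 2 = 3
Det delta = 3 * -24 = -72
New det = 69 + -72 = -3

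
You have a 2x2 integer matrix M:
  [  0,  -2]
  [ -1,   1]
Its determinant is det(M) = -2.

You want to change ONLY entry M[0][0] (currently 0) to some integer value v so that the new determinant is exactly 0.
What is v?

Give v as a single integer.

Answer: 2

Derivation:
det is linear in entry M[0][0]: det = old_det + (v - 0) * C_00
Cofactor C_00 = 1
Want det = 0: -2 + (v - 0) * 1 = 0
  (v - 0) = 2 / 1 = 2
  v = 0 + (2) = 2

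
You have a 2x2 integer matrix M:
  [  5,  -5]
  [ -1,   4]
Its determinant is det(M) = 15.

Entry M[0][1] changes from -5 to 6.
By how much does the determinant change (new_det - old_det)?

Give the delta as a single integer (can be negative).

Cofactor C_01 = 1
Entry delta = 6 - -5 = 11
Det delta = entry_delta * cofactor = 11 * 1 = 11

Answer: 11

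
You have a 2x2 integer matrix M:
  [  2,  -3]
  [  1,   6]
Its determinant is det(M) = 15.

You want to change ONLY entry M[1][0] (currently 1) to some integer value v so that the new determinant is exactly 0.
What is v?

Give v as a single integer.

Answer: -4

Derivation:
det is linear in entry M[1][0]: det = old_det + (v - 1) * C_10
Cofactor C_10 = 3
Want det = 0: 15 + (v - 1) * 3 = 0
  (v - 1) = -15 / 3 = -5
  v = 1 + (-5) = -4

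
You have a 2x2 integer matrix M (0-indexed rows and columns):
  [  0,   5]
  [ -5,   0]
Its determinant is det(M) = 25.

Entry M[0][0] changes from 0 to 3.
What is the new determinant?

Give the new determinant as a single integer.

Answer: 25

Derivation:
det is linear in row 0: changing M[0][0] by delta changes det by delta * cofactor(0,0).
Cofactor C_00 = (-1)^(0+0) * minor(0,0) = 0
Entry delta = 3 - 0 = 3
Det delta = 3 * 0 = 0
New det = 25 + 0 = 25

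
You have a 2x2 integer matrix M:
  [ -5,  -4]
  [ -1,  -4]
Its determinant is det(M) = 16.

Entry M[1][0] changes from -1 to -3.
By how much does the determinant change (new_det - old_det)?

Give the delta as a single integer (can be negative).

Answer: -8

Derivation:
Cofactor C_10 = 4
Entry delta = -3 - -1 = -2
Det delta = entry_delta * cofactor = -2 * 4 = -8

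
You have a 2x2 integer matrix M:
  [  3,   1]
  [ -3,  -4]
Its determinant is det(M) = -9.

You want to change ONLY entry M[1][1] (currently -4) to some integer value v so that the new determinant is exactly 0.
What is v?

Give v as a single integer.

det is linear in entry M[1][1]: det = old_det + (v - -4) * C_11
Cofactor C_11 = 3
Want det = 0: -9 + (v - -4) * 3 = 0
  (v - -4) = 9 / 3 = 3
  v = -4 + (3) = -1

Answer: -1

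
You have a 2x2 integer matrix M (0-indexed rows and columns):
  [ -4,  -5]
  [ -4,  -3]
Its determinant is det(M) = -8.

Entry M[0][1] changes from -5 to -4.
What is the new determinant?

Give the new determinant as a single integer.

Answer: -4

Derivation:
det is linear in row 0: changing M[0][1] by delta changes det by delta * cofactor(0,1).
Cofactor C_01 = (-1)^(0+1) * minor(0,1) = 4
Entry delta = -4 - -5 = 1
Det delta = 1 * 4 = 4
New det = -8 + 4 = -4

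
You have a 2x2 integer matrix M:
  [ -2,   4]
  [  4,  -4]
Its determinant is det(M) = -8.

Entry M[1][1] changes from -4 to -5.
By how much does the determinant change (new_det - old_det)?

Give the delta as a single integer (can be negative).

Cofactor C_11 = -2
Entry delta = -5 - -4 = -1
Det delta = entry_delta * cofactor = -1 * -2 = 2

Answer: 2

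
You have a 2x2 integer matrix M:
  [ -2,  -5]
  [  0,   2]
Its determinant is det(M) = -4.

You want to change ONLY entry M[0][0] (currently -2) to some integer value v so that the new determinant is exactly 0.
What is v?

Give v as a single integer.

Answer: 0

Derivation:
det is linear in entry M[0][0]: det = old_det + (v - -2) * C_00
Cofactor C_00 = 2
Want det = 0: -4 + (v - -2) * 2 = 0
  (v - -2) = 4 / 2 = 2
  v = -2 + (2) = 0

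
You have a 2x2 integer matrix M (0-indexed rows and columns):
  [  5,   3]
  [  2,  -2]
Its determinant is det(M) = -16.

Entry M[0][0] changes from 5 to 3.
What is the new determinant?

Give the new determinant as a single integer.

det is linear in row 0: changing M[0][0] by delta changes det by delta * cofactor(0,0).
Cofactor C_00 = (-1)^(0+0) * minor(0,0) = -2
Entry delta = 3 - 5 = -2
Det delta = -2 * -2 = 4
New det = -16 + 4 = -12

Answer: -12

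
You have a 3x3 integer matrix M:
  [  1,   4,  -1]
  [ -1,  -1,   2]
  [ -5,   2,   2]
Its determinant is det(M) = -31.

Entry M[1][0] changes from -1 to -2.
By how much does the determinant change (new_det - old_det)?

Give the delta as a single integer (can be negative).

Cofactor C_10 = -10
Entry delta = -2 - -1 = -1
Det delta = entry_delta * cofactor = -1 * -10 = 10

Answer: 10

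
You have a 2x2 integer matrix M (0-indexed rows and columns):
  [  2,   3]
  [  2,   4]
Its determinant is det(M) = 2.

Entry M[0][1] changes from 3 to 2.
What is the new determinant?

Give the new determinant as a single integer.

Answer: 4

Derivation:
det is linear in row 0: changing M[0][1] by delta changes det by delta * cofactor(0,1).
Cofactor C_01 = (-1)^(0+1) * minor(0,1) = -2
Entry delta = 2 - 3 = -1
Det delta = -1 * -2 = 2
New det = 2 + 2 = 4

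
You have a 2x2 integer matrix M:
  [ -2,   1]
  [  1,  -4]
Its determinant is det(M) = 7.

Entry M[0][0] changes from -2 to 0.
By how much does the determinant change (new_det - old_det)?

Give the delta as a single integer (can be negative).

Answer: -8

Derivation:
Cofactor C_00 = -4
Entry delta = 0 - -2 = 2
Det delta = entry_delta * cofactor = 2 * -4 = -8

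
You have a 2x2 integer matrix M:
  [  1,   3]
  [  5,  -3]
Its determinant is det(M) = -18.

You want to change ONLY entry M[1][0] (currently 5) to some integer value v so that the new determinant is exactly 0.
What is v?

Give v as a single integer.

Answer: -1

Derivation:
det is linear in entry M[1][0]: det = old_det + (v - 5) * C_10
Cofactor C_10 = -3
Want det = 0: -18 + (v - 5) * -3 = 0
  (v - 5) = 18 / -3 = -6
  v = 5 + (-6) = -1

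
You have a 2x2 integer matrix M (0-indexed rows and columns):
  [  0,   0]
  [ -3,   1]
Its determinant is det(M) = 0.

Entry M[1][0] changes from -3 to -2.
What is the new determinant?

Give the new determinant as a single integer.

Answer: 0

Derivation:
det is linear in row 1: changing M[1][0] by delta changes det by delta * cofactor(1,0).
Cofactor C_10 = (-1)^(1+0) * minor(1,0) = 0
Entry delta = -2 - -3 = 1
Det delta = 1 * 0 = 0
New det = 0 + 0 = 0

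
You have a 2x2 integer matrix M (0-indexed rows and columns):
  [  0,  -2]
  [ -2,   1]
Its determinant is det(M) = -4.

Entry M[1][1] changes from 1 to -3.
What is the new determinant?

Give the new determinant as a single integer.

Answer: -4

Derivation:
det is linear in row 1: changing M[1][1] by delta changes det by delta * cofactor(1,1).
Cofactor C_11 = (-1)^(1+1) * minor(1,1) = 0
Entry delta = -3 - 1 = -4
Det delta = -4 * 0 = 0
New det = -4 + 0 = -4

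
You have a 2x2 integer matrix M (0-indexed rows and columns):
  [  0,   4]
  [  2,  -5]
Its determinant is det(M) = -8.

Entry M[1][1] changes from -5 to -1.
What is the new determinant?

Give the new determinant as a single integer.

Answer: -8

Derivation:
det is linear in row 1: changing M[1][1] by delta changes det by delta * cofactor(1,1).
Cofactor C_11 = (-1)^(1+1) * minor(1,1) = 0
Entry delta = -1 - -5 = 4
Det delta = 4 * 0 = 0
New det = -8 + 0 = -8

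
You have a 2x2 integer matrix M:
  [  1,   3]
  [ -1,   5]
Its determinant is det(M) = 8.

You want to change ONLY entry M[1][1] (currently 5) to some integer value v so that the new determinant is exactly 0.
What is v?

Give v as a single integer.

Answer: -3

Derivation:
det is linear in entry M[1][1]: det = old_det + (v - 5) * C_11
Cofactor C_11 = 1
Want det = 0: 8 + (v - 5) * 1 = 0
  (v - 5) = -8 / 1 = -8
  v = 5 + (-8) = -3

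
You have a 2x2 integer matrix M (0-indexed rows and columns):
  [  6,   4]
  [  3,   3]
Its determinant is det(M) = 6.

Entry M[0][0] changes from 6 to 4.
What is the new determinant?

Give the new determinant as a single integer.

det is linear in row 0: changing M[0][0] by delta changes det by delta * cofactor(0,0).
Cofactor C_00 = (-1)^(0+0) * minor(0,0) = 3
Entry delta = 4 - 6 = -2
Det delta = -2 * 3 = -6
New det = 6 + -6 = 0

Answer: 0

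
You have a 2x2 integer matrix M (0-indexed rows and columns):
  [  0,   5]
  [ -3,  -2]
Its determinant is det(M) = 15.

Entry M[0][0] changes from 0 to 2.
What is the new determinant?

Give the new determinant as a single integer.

Answer: 11

Derivation:
det is linear in row 0: changing M[0][0] by delta changes det by delta * cofactor(0,0).
Cofactor C_00 = (-1)^(0+0) * minor(0,0) = -2
Entry delta = 2 - 0 = 2
Det delta = 2 * -2 = -4
New det = 15 + -4 = 11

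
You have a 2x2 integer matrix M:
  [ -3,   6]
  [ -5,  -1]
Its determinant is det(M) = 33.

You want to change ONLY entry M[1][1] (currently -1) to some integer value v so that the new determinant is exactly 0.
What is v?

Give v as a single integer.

det is linear in entry M[1][1]: det = old_det + (v - -1) * C_11
Cofactor C_11 = -3
Want det = 0: 33 + (v - -1) * -3 = 0
  (v - -1) = -33 / -3 = 11
  v = -1 + (11) = 10

Answer: 10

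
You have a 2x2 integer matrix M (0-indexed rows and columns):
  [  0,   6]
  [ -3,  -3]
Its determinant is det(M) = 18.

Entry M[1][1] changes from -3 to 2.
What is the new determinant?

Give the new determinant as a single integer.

Answer: 18

Derivation:
det is linear in row 1: changing M[1][1] by delta changes det by delta * cofactor(1,1).
Cofactor C_11 = (-1)^(1+1) * minor(1,1) = 0
Entry delta = 2 - -3 = 5
Det delta = 5 * 0 = 0
New det = 18 + 0 = 18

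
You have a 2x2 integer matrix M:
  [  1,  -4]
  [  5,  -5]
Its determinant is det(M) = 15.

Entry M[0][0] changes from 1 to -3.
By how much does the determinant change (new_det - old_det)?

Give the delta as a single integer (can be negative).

Cofactor C_00 = -5
Entry delta = -3 - 1 = -4
Det delta = entry_delta * cofactor = -4 * -5 = 20

Answer: 20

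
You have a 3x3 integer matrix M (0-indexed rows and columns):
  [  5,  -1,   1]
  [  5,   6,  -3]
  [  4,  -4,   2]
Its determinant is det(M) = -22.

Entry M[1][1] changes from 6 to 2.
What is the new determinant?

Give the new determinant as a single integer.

Answer: -46

Derivation:
det is linear in row 1: changing M[1][1] by delta changes det by delta * cofactor(1,1).
Cofactor C_11 = (-1)^(1+1) * minor(1,1) = 6
Entry delta = 2 - 6 = -4
Det delta = -4 * 6 = -24
New det = -22 + -24 = -46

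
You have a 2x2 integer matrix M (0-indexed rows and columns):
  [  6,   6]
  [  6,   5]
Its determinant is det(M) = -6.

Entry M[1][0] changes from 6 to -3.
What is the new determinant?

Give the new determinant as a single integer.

det is linear in row 1: changing M[1][0] by delta changes det by delta * cofactor(1,0).
Cofactor C_10 = (-1)^(1+0) * minor(1,0) = -6
Entry delta = -3 - 6 = -9
Det delta = -9 * -6 = 54
New det = -6 + 54 = 48

Answer: 48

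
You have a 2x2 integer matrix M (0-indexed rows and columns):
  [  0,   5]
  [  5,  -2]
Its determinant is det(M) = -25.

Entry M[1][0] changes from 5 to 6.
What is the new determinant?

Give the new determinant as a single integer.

det is linear in row 1: changing M[1][0] by delta changes det by delta * cofactor(1,0).
Cofactor C_10 = (-1)^(1+0) * minor(1,0) = -5
Entry delta = 6 - 5 = 1
Det delta = 1 * -5 = -5
New det = -25 + -5 = -30

Answer: -30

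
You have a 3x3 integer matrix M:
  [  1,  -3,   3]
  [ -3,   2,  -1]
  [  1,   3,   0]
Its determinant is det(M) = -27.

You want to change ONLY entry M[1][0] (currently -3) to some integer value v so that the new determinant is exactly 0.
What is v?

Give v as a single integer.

det is linear in entry M[1][0]: det = old_det + (v - -3) * C_10
Cofactor C_10 = 9
Want det = 0: -27 + (v - -3) * 9 = 0
  (v - -3) = 27 / 9 = 3
  v = -3 + (3) = 0

Answer: 0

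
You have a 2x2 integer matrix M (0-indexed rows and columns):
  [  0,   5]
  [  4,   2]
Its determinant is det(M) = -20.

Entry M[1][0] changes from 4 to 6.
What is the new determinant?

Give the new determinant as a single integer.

det is linear in row 1: changing M[1][0] by delta changes det by delta * cofactor(1,0).
Cofactor C_10 = (-1)^(1+0) * minor(1,0) = -5
Entry delta = 6 - 4 = 2
Det delta = 2 * -5 = -10
New det = -20 + -10 = -30

Answer: -30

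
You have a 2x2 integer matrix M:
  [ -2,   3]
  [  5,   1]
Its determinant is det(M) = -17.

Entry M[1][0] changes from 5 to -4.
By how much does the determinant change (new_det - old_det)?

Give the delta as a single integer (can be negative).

Cofactor C_10 = -3
Entry delta = -4 - 5 = -9
Det delta = entry_delta * cofactor = -9 * -3 = 27

Answer: 27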